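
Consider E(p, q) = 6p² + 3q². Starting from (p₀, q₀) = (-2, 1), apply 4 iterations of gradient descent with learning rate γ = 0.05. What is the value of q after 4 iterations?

0.2401

∇E = (12p, 6q)
(p₁, q₁) = (-2, 1) − 0.05·(-24, 6) = (-0.8, 0.7)
(p₂, q₂) = (-0.8, 0.7) − 0.05·(-9.6, 4.2) = (-0.32, 0.49)
(p₃, q₃) = (-0.32, 0.49) − 0.05·(-3.84, 2.94) = (-0.128, 0.343)
(p₄, q₄) = (-0.128, 0.343) − 0.05·(-1.536, 2.058) = (-0.0512, 0.2401)
q = 0.2401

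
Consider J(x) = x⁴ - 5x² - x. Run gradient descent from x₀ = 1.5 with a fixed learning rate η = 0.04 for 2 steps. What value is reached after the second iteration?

J′(x) = 4x³ - 10x - 1
Step 1: J′(1.5) = -2.5; x₁ = 1.5 − 0.04·(-2.5) = 1.6
Step 2: J′(1.6) = -0.616; x₂ = 1.6 − 0.04·(-0.616) = 1.62464

1.62464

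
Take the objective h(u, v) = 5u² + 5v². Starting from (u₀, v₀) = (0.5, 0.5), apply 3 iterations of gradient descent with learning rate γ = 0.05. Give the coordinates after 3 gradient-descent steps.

(0.0625, 0.0625)

∇h = (10u, 10v)
Step 1: at (0.5, 0.5), ∇h = (5, 5) → (0.5, 0.5) − 0.05·(5, 5) = (0.25, 0.25)
Step 2: at (0.25, 0.25), ∇h = (2.5, 2.5) → (0.25, 0.25) − 0.05·(2.5, 2.5) = (0.125, 0.125)
Step 3: at (0.125, 0.125), ∇h = (1.25, 1.25) → (0.125, 0.125) − 0.05·(1.25, 1.25) = (0.0625, 0.0625)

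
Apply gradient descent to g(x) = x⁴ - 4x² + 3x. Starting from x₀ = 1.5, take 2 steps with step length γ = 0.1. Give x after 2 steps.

g′(x) = 4x³ - 8x + 3
x₁ = 1.5 − 0.1·4.5 = 1.05
x₂ = 1.05 − 0.1·(-0.7695) = 1.12695

1.12695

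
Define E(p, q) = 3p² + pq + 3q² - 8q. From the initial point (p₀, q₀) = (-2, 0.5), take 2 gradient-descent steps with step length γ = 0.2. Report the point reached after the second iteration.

(-0.44, 1.16)

∇E = (6p + q, p + 6q - 8)
(p₁, q₁) = (-2, 0.5) − 0.2·(-11.5, -7) = (0.3, 1.9)
(p₂, q₂) = (0.3, 1.9) − 0.2·(3.7, 3.7) = (-0.44, 1.16)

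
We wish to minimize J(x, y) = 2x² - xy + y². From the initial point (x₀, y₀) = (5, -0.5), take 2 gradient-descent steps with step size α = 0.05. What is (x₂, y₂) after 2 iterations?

(3.17, 0.01875)

∇J = (4x - y, -x + 2y)
Step 1: at (5, -0.5), ∇J = (20.5, -6) → (5, -0.5) − 0.05·(20.5, -6) = (3.975, -0.2)
Step 2: at (3.975, -0.2), ∇J = (16.1, -4.375) → (3.975, -0.2) − 0.05·(16.1, -4.375) = (3.17, 0.01875)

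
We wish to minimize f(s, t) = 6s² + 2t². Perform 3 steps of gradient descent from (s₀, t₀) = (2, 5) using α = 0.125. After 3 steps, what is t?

∇f = (12s, 4t)
Step 1: at (2, 5), ∇f = (24, 20) → (2, 5) − 0.125·(24, 20) = (-1, 2.5)
Step 2: at (-1, 2.5), ∇f = (-12, 10) → (-1, 2.5) − 0.125·(-12, 10) = (0.5, 1.25)
Step 3: at (0.5, 1.25), ∇f = (6, 5) → (0.5, 1.25) − 0.125·(6, 5) = (-0.25, 0.625)
t = 0.625

0.625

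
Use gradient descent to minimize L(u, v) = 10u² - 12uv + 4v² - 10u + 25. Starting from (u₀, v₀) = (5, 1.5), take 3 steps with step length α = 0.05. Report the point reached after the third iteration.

∇L = (20u - 12v - 10, -12u + 8v)
Step 1: at (5, 1.5), ∇L = (72, -48) → (5, 1.5) − 0.05·(72, -48) = (1.4, 3.9)
Step 2: at (1.4, 3.9), ∇L = (-28.8, 14.4) → (1.4, 3.9) − 0.05·(-28.8, 14.4) = (2.84, 3.18)
Step 3: at (2.84, 3.18), ∇L = (8.64, -8.64) → (2.84, 3.18) − 0.05·(8.64, -8.64) = (2.408, 3.612)

(2.408, 3.612)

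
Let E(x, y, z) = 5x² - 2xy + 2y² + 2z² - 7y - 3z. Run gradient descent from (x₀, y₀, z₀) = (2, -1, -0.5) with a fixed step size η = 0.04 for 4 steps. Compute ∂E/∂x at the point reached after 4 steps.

∇E = (10x - 2y, -2x + 4y - 7, 4z - 3)
Step 1: at (2, -1, -0.5), ∇E = (22, -15, -5) → (2, -1, -0.5) − 0.04·(22, -15, -5) = (1.12, -0.4, -0.3)
Step 2: at (1.12, -0.4, -0.3), ∇E = (12, -10.84, -4.2) → (1.12, -0.4, -0.3) − 0.04·(12, -10.84, -4.2) = (0.64, 0.0336, -0.132)
Step 3: at (0.64, 0.0336, -0.132), ∇E = (6.3328, -8.1456, -3.528) → (0.64, 0.0336, -0.132) − 0.04·(6.3328, -8.1456, -3.528) = (0.386688, 0.359424, 0.00912)
Step 4: at (0.386688, 0.359424, 0.00912), ∇E = (3.148032, -6.33568, -2.96352) → (0.386688, 0.359424, 0.00912) − 0.04·(3.148032, -6.33568, -2.96352) = (0.26076672, 0.6128512, 0.1276608)
∂E/∂x at (0.26076672, 0.6128512, 0.1276608) = 1.3819648

1.3819648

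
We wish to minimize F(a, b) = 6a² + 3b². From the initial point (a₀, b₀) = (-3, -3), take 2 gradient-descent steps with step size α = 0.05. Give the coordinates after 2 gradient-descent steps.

(-0.48, -1.47)

∇F = (12a, 6b)
Step 1: at (-3, -3), ∇F = (-36, -18) → (-3, -3) − 0.05·(-36, -18) = (-1.2, -2.1)
Step 2: at (-1.2, -2.1), ∇F = (-14.4, -12.6) → (-1.2, -2.1) − 0.05·(-14.4, -12.6) = (-0.48, -1.47)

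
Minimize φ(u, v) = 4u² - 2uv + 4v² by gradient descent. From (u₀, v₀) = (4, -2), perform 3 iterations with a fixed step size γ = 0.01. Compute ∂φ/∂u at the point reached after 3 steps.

∇φ = (8u - 2v, -2u + 8v)
Step 1: at (4, -2), ∇φ = (36, -24) → (4, -2) − 0.01·(36, -24) = (3.64, -1.76)
Step 2: at (3.64, -1.76), ∇φ = (32.64, -21.36) → (3.64, -1.76) − 0.01·(32.64, -21.36) = (3.3136, -1.5464)
Step 3: at (3.3136, -1.5464), ∇φ = (29.6016, -18.9984) → (3.3136, -1.5464) − 0.01·(29.6016, -18.9984) = (3.017584, -1.356416)
∂φ/∂u at (3.017584, -1.356416) = 26.853504

26.853504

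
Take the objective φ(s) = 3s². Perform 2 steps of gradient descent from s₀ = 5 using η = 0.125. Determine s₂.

φ′(s) = 6s
Step 1: φ′(5) = 30; s₁ = 5 − 0.125·30 = 1.25
Step 2: φ′(1.25) = 7.5; s₂ = 1.25 − 0.125·7.5 = 0.3125

0.3125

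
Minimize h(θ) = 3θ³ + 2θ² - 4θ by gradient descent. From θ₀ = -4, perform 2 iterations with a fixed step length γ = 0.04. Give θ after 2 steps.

h′(θ) = 9θ² + 4θ - 4
θ₁ = -4 − 0.04·124 = -8.96
θ₂ = -8.96 − 0.04·682.6944 = -36.267776

-36.267776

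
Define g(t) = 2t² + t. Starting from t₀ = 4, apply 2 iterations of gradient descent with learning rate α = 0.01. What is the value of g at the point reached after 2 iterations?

30.55764448

g′(t) = 4t + 1
Step 1: g′(4) = 17; t₁ = 4 − 0.01·17 = 3.83
Step 2: g′(3.83) = 16.32; t₂ = 3.83 − 0.01·16.32 = 3.6668
g(3.6668) = 30.55764448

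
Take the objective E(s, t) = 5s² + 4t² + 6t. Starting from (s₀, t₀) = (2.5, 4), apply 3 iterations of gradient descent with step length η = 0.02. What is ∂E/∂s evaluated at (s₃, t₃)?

∇E = (10s, 8t + 6)
(s₁, t₁) = (2.5, 4) − 0.02·(25, 38) = (2, 3.24)
(s₂, t₂) = (2, 3.24) − 0.02·(20, 31.92) = (1.6, 2.6016)
(s₃, t₃) = (1.6, 2.6016) − 0.02·(16, 26.8128) = (1.28, 2.065344)
∂E/∂s at (1.28, 2.065344) = 12.8

12.8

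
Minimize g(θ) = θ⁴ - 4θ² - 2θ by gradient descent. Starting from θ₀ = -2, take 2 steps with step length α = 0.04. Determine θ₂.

g′(θ) = 4θ³ - 8θ - 2
Step 1: g′(-2) = -18; θ₁ = -2 − 0.04·(-18) = -1.28
Step 2: g′(-1.28) = -0.148608; θ₂ = -1.28 − 0.04·(-0.148608) = -1.27405568

-1.27405568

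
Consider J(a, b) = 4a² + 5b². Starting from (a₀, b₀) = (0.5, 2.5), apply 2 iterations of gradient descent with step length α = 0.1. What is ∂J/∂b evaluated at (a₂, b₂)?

∇J = (8a, 10b)
(a₁, b₁) = (0.5, 2.5) − 0.1·(4, 25) = (0.1, 0)
(a₂, b₂) = (0.1, 0) − 0.1·(0.8, 0) = (0.02, 0)
∂J/∂b at (0.02, 0) = 0

0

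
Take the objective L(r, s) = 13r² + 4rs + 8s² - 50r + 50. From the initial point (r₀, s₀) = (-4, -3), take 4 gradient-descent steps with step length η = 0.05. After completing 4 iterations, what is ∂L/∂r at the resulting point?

-3.1406

∇L = (26r + 4s - 50, 4r + 16s)
Step 1: at (-4, -3), ∇L = (-166, -64) → (-4, -3) − 0.05·(-166, -64) = (4.3, 0.2)
Step 2: at (4.3, 0.2), ∇L = (62.6, 20.4) → (4.3, 0.2) − 0.05·(62.6, 20.4) = (1.17, -0.82)
Step 3: at (1.17, -0.82), ∇L = (-22.86, -8.44) → (1.17, -0.82) − 0.05·(-22.86, -8.44) = (2.313, -0.398)
Step 4: at (2.313, -0.398), ∇L = (8.546, 2.884) → (2.313, -0.398) − 0.05·(8.546, 2.884) = (1.8857, -0.5422)
∂L/∂r at (1.8857, -0.5422) = -3.1406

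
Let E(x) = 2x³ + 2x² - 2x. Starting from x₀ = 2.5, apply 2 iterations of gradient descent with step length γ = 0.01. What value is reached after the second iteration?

E′(x) = 6x² + 4x - 2
Step 1: E′(2.5) = 45.5; x₁ = 2.5 − 0.01·45.5 = 2.045
Step 2: E′(2.045) = 31.27215; x₂ = 2.045 − 0.01·31.27215 = 1.7322785

1.7322785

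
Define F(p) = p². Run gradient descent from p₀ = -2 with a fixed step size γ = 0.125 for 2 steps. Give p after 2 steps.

F′(p) = 2p
p₁ = -2 − 0.125·(-4) = -1.5
p₂ = -1.5 − 0.125·(-3) = -1.125

-1.125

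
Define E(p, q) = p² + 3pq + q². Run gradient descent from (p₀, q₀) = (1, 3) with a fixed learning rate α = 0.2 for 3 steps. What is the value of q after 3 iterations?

∇E = (2p + 3q, 3p + 2q)
Step 1: at (1, 3), ∇E = (11, 9) → (1, 3) − 0.2·(11, 9) = (-1.2, 1.2)
Step 2: at (-1.2, 1.2), ∇E = (1.2, -1.2) → (-1.2, 1.2) − 0.2·(1.2, -1.2) = (-1.44, 1.44)
Step 3: at (-1.44, 1.44), ∇E = (1.44, -1.44) → (-1.44, 1.44) − 0.2·(1.44, -1.44) = (-1.728, 1.728)
q = 1.728

1.728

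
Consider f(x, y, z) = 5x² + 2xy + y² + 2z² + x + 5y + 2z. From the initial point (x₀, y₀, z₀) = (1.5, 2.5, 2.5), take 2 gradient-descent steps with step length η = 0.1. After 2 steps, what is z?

∇f = (10x + 2y + 1, 2x + 2y + 5, 4z + 2)
Step 1: at (1.5, 2.5, 2.5), ∇f = (21, 13, 12) → (1.5, 2.5, 2.5) − 0.1·(21, 13, 12) = (-0.6, 1.2, 1.3)
Step 2: at (-0.6, 1.2, 1.3), ∇f = (-2.6, 6.2, 7.2) → (-0.6, 1.2, 1.3) − 0.1·(-2.6, 6.2, 7.2) = (-0.34, 0.58, 0.58)
z = 0.58

0.58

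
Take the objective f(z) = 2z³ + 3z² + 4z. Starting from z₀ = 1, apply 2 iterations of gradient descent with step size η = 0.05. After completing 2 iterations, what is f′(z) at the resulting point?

3.599104

f′(z) = 6z² + 6z + 4
z₁ = 1 − 0.05·16 = 0.2
z₂ = 0.2 − 0.05·5.44 = -0.072
f′(z) at (-0.072) = 3.599104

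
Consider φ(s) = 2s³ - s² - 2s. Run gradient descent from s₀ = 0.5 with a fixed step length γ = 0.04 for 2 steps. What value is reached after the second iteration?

φ′(s) = 6s² - 2s - 2
Step 1: φ′(0.5) = -1.5; s₁ = 0.5 − 0.04·(-1.5) = 0.56
Step 2: φ′(0.56) = -1.2384; s₂ = 0.56 − 0.04·(-1.2384) = 0.609536

0.609536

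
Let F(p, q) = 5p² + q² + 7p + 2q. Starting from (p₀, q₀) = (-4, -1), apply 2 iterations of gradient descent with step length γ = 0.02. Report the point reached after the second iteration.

(-2.812, -1)

∇F = (10p + 7, 2q + 2)
Step 1: at (-4, -1), ∇F = (-33, 0) → (-4, -1) − 0.02·(-33, 0) = (-3.34, -1)
Step 2: at (-3.34, -1), ∇F = (-26.4, 0) → (-3.34, -1) − 0.02·(-26.4, 0) = (-2.812, -1)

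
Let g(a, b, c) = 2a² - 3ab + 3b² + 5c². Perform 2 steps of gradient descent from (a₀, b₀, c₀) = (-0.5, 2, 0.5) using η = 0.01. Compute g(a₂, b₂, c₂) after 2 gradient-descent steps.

11.96247675

∇g = (4a - 3b, -3a + 6b, 10c)
Step 1: at (-0.5, 2, 0.5), ∇g = (-8, 13.5, 5) → (-0.5, 2, 0.5) − 0.01·(-8, 13.5, 5) = (-0.42, 1.865, 0.45)
Step 2: at (-0.42, 1.865, 0.45), ∇g = (-7.275, 12.45, 4.5) → (-0.42, 1.865, 0.45) − 0.01·(-7.275, 12.45, 4.5) = (-0.34725, 1.7405, 0.405)
g(-0.34725, 1.7405, 0.405) = 11.96247675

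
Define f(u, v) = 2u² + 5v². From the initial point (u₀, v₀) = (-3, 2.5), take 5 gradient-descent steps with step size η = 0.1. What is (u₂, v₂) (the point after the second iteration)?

∇f = (4u, 10v)
(u₁, v₁) = (-3, 2.5) − 0.1·(-12, 25) = (-1.8, 0)
(u₂, v₂) = (-1.8, 0) − 0.1·(-7.2, 0) = (-1.08, 0)

(-1.08, 0)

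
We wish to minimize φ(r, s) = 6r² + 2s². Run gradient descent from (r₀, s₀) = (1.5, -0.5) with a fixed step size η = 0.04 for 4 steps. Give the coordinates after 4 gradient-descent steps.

∇φ = (12r, 4s)
Step 1: at (1.5, -0.5), ∇φ = (18, -2) → (1.5, -0.5) − 0.04·(18, -2) = (0.78, -0.42)
Step 2: at (0.78, -0.42), ∇φ = (9.36, -1.68) → (0.78, -0.42) − 0.04·(9.36, -1.68) = (0.4056, -0.3528)
Step 3: at (0.4056, -0.3528), ∇φ = (4.8672, -1.4112) → (0.4056, -0.3528) − 0.04·(4.8672, -1.4112) = (0.210912, -0.296352)
Step 4: at (0.210912, -0.296352), ∇φ = (2.530944, -1.185408) → (0.210912, -0.296352) − 0.04·(2.530944, -1.185408) = (0.10967424, -0.24893568)

(0.10967424, -0.24893568)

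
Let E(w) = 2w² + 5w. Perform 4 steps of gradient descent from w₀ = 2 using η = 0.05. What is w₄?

0.0812

E′(w) = 4w + 5
w₁ = 2 − 0.05·13 = 1.35
w₂ = 1.35 − 0.05·10.4 = 0.83
w₃ = 0.83 − 0.05·8.32 = 0.414
w₄ = 0.414 − 0.05·6.656 = 0.0812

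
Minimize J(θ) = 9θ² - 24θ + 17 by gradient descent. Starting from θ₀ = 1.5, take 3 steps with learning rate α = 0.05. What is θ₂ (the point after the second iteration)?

J′(θ) = 18θ - 24
θ₁ = 1.5 − 0.05·3 = 1.35
θ₂ = 1.35 − 0.05·0.3 = 1.335

1.335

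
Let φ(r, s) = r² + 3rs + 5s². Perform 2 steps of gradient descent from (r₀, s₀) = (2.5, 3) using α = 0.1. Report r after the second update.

1.105

∇φ = (2r + 3s, 3r + 10s)
(r₁, s₁) = (2.5, 3) − 0.1·(14, 37.5) = (1.1, -0.75)
(r₂, s₂) = (1.1, -0.75) − 0.1·(-0.05, -4.2) = (1.105, -0.33)
r = 1.105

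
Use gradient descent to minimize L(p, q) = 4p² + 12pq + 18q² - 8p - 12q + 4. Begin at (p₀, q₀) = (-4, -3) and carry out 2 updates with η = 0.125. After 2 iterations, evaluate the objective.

∇L = (8p + 12q - 8, 12p + 36q - 12)
(p₁, q₁) = (-4, -3) − 0.125·(-76, -168) = (5.5, 18)
(p₂, q₂) = (5.5, 18) − 0.125·(252, 702) = (-26, -69.75)
L(-26, -69.75) = 113086.125

113086.125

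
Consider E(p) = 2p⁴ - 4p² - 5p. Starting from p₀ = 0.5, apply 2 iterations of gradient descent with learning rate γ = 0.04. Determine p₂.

E′(p) = 8p³ - 8p - 5
p₁ = 0.5 − 0.04·(-8) = 0.82
p₂ = 0.82 − 0.04·(-7.149056) = 1.10596224

1.10596224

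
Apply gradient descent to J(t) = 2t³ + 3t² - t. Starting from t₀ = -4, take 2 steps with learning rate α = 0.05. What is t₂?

-22.33575

J′(t) = 6t² + 6t - 1
Step 1: J′(-4) = 71; t₁ = -4 − 0.05·71 = -7.55
Step 2: J′(-7.55) = 295.715; t₂ = -7.55 − 0.05·295.715 = -22.33575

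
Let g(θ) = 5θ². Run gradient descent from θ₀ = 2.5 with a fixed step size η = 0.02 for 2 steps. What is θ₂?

g′(θ) = 10θ
Step 1: g′(2.5) = 25; θ₁ = 2.5 − 0.02·25 = 2
Step 2: g′(2) = 20; θ₂ = 2 − 0.02·20 = 1.6

1.6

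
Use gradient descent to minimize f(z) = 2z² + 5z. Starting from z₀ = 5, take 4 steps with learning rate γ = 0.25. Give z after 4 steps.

-1.25

f′(z) = 4z + 5
z₁ = 5 − 0.25·25 = -1.25
z₂ = -1.25 − 0.25·0 = -1.25
z₃ = -1.25 − 0.25·0 = -1.25
z₄ = -1.25 − 0.25·0 = -1.25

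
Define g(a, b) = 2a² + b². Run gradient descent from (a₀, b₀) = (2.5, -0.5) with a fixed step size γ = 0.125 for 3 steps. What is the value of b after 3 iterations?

∇g = (4a, 2b)
Step 1: at (2.5, -0.5), ∇g = (10, -1) → (2.5, -0.5) − 0.125·(10, -1) = (1.25, -0.375)
Step 2: at (1.25, -0.375), ∇g = (5, -0.75) → (1.25, -0.375) − 0.125·(5, -0.75) = (0.625, -0.28125)
Step 3: at (0.625, -0.28125), ∇g = (2.5, -0.5625) → (0.625, -0.28125) − 0.125·(2.5, -0.5625) = (0.3125, -0.2109375)
b = -0.2109375

-0.2109375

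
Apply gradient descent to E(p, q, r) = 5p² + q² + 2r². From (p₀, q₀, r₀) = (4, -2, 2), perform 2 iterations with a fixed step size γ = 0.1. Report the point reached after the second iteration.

(0, -1.28, 0.72)

∇E = (10p, 2q, 4r)
Step 1: at (4, -2, 2), ∇E = (40, -4, 8) → (4, -2, 2) − 0.1·(40, -4, 8) = (0, -1.6, 1.2)
Step 2: at (0, -1.6, 1.2), ∇E = (0, -3.2, 4.8) → (0, -1.6, 1.2) − 0.1·(0, -3.2, 4.8) = (0, -1.28, 0.72)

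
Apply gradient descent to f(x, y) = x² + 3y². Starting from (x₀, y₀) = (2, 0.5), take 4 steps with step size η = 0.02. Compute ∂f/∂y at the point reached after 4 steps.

1.79908608

∇f = (2x, 6y)
Step 1: at (2, 0.5), ∇f = (4, 3) → (2, 0.5) − 0.02·(4, 3) = (1.92, 0.44)
Step 2: at (1.92, 0.44), ∇f = (3.84, 2.64) → (1.92, 0.44) − 0.02·(3.84, 2.64) = (1.8432, 0.3872)
Step 3: at (1.8432, 0.3872), ∇f = (3.6864, 2.3232) → (1.8432, 0.3872) − 0.02·(3.6864, 2.3232) = (1.769472, 0.340736)
Step 4: at (1.769472, 0.340736), ∇f = (3.538944, 2.044416) → (1.769472, 0.340736) − 0.02·(3.538944, 2.044416) = (1.69869312, 0.29984768)
∂f/∂y at (1.69869312, 0.29984768) = 1.79908608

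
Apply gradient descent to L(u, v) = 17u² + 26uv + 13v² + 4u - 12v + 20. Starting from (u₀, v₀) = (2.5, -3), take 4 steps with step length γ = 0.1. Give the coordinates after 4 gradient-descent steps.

∇L = (34u + 26v + 4, 26u + 26v - 12)
(u₁, v₁) = (2.5, -3) − 0.1·(11, -25) = (1.4, -0.5)
(u₂, v₂) = (1.4, -0.5) − 0.1·(38.6, 11.4) = (-2.46, -1.64)
(u₃, v₃) = (-2.46, -1.64) − 0.1·(-122.28, -118.6) = (9.768, 10.22)
(u₄, v₄) = (9.768, 10.22) − 0.1·(601.832, 507.688) = (-50.4152, -40.5488)

(-50.4152, -40.5488)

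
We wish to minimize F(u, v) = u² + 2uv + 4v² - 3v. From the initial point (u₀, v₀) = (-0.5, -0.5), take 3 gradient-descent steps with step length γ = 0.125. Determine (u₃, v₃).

(-0.34375, 0.453125)

∇F = (2u + 2v, 2u + 8v - 3)
Step 1: at (-0.5, -0.5), ∇F = (-2, -8) → (-0.5, -0.5) − 0.125·(-2, -8) = (-0.25, 0.5)
Step 2: at (-0.25, 0.5), ∇F = (0.5, 0.5) → (-0.25, 0.5) − 0.125·(0.5, 0.5) = (-0.3125, 0.4375)
Step 3: at (-0.3125, 0.4375), ∇F = (0.25, -0.125) → (-0.3125, 0.4375) − 0.125·(0.25, -0.125) = (-0.34375, 0.453125)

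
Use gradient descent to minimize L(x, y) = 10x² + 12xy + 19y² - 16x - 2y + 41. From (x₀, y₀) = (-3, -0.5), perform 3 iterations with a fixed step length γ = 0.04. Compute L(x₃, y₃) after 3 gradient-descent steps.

51.080204225536

∇L = (20x + 12y - 16, 12x + 38y - 2)
(x₁, y₁) = (-3, -0.5) − 0.04·(-82, -57) = (0.28, 1.78)
(x₂, y₂) = (0.28, 1.78) − 0.04·(10.96, 69) = (-0.1584, -0.98)
(x₃, y₃) = (-0.1584, -0.98) − 0.04·(-30.928, -41.1408) = (1.07872, 0.665632)
L(1.07872, 0.665632) = 51.080204225536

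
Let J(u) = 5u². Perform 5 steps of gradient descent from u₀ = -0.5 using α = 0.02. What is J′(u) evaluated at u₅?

-1.6384

J′(u) = 10u
Step 1: J′(-0.5) = -5; u₁ = -0.5 − 0.02·(-5) = -0.4
Step 2: J′(-0.4) = -4; u₂ = -0.4 − 0.02·(-4) = -0.32
Step 3: J′(-0.32) = -3.2; u₃ = -0.32 − 0.02·(-3.2) = -0.256
Step 4: J′(-0.256) = -2.56; u₄ = -0.256 − 0.02·(-2.56) = -0.2048
Step 5: J′(-0.2048) = -2.048; u₅ = -0.2048 − 0.02·(-2.048) = -0.16384
J′(u) at (-0.16384) = -1.6384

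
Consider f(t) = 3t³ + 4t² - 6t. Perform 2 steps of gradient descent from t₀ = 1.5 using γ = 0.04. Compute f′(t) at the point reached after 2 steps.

f′(t) = 9t² + 8t - 6
Step 1: f′(1.5) = 26.25; t₁ = 1.5 − 0.04·26.25 = 0.45
Step 2: f′(0.45) = -0.5775; t₂ = 0.45 − 0.04·(-0.5775) = 0.4731
f′(t) at (0.4731) = -0.20078751

-0.20078751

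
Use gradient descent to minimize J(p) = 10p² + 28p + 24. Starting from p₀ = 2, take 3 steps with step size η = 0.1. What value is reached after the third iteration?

-4.8

J′(p) = 20p + 28
p₁ = 2 − 0.1·68 = -4.8
p₂ = -4.8 − 0.1·(-68) = 2
p₃ = 2 − 0.1·68 = -4.8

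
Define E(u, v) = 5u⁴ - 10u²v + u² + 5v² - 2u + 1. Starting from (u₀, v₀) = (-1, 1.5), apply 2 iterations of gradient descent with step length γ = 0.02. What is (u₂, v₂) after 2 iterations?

(-1.1004288, 1.37088)

∇E = (20u³ - 20uv + 2u - 2, -10u² + 10v)
(u₁, v₁) = (-1, 1.5) − 0.02·(6, 5) = (-1.12, 1.4)
(u₂, v₂) = (-1.12, 1.4) − 0.02·(-0.97856, 1.456) = (-1.1004288, 1.37088)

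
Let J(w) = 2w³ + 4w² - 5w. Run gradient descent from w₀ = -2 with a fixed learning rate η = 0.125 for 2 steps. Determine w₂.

J′(w) = 6w² + 8w - 5
w₁ = -2 − 0.125·3 = -2.375
w₂ = -2.375 − 0.125·9.84375 = -3.60546875

-3.60546875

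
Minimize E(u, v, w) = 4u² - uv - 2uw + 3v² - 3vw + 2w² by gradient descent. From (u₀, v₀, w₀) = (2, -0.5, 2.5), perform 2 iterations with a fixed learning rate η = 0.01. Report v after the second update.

-0.2609

∇E = (8u - v - 2w, -u + 6v - 3w, -2u - 3v + 4w)
Step 1: at (2, -0.5, 2.5), ∇E = (11.5, -12.5, 7.5) → (2, -0.5, 2.5) − 0.01·(11.5, -12.5, 7.5) = (1.885, -0.375, 2.425)
Step 2: at (1.885, -0.375, 2.425), ∇E = (10.605, -11.41, 7.055) → (1.885, -0.375, 2.425) − 0.01·(10.605, -11.41, 7.055) = (1.77895, -0.2609, 2.35445)
v = -0.2609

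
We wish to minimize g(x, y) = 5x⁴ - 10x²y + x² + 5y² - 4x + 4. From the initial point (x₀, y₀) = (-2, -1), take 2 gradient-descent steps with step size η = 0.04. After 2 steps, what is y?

16.57696

∇g = (20x³ - 20xy + 2x - 4, -10x² + 10y)
Step 1: at (-2, -1), ∇g = (-208, -50) → (-2, -1) − 0.04·(-208, -50) = (6.32, 1)
Step 2: at (6.32, 1), ∇g = (4930.95936, -389.424) → (6.32, 1) − 0.04·(4930.95936, -389.424) = (-190.9183744, 16.57696)
y = 16.57696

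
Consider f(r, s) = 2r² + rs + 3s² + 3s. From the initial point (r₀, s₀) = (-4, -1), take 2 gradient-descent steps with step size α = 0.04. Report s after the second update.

∇f = (4r + s, r + 6s + 3)
(r₁, s₁) = (-4, -1) − 0.04·(-17, -7) = (-3.32, -0.72)
(r₂, s₂) = (-3.32, -0.72) − 0.04·(-14, -4.64) = (-2.76, -0.5344)
s = -0.5344

-0.5344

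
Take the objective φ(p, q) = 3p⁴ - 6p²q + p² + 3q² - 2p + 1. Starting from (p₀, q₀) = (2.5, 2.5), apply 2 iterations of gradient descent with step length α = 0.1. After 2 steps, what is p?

830.83615

∇φ = (12p³ - 12pq + 2p - 2, -6p² + 6q)
Step 1: at (2.5, 2.5), ∇φ = (115.5, -22.5) → (2.5, 2.5) − 0.1·(115.5, -22.5) = (-9.05, 4.75)
Step 2: at (-9.05, 4.75), ∇φ = (-8398.8615, -462.915) → (-9.05, 4.75) − 0.1·(-8398.8615, -462.915) = (830.83615, 51.0415)
p = 830.83615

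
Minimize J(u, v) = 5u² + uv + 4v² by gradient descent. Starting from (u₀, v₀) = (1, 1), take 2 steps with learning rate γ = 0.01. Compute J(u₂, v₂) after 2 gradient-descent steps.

6.53578238

∇J = (10u + v, u + 8v)
(u₁, v₁) = (1, 1) − 0.01·(11, 9) = (0.89, 0.91)
(u₂, v₂) = (0.89, 0.91) − 0.01·(9.81, 8.17) = (0.7919, 0.8283)
J(0.7919, 0.8283) = 6.53578238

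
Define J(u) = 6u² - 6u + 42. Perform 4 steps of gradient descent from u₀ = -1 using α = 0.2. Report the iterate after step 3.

4.616

J′(u) = 12u - 6
Step 1: J′(-1) = -18; u₁ = -1 − 0.2·(-18) = 2.6
Step 2: J′(2.6) = 25.2; u₂ = 2.6 − 0.2·25.2 = -2.44
Step 3: J′(-2.44) = -35.28; u₃ = -2.44 − 0.2·(-35.28) = 4.616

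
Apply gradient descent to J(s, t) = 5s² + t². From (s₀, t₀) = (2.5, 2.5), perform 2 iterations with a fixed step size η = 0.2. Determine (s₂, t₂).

∇J = (10s, 2t)
(s₁, t₁) = (2.5, 2.5) − 0.2·(25, 5) = (-2.5, 1.5)
(s₂, t₂) = (-2.5, 1.5) − 0.2·(-25, 3) = (2.5, 0.9)

(2.5, 0.9)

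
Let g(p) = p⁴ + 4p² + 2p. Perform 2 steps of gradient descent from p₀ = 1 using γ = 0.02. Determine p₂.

g′(p) = 4p³ + 8p + 2
Step 1: g′(1) = 14; p₁ = 1 − 0.02·14 = 0.72
Step 2: g′(0.72) = 9.252992; p₂ = 0.72 − 0.02·9.252992 = 0.53494016

0.53494016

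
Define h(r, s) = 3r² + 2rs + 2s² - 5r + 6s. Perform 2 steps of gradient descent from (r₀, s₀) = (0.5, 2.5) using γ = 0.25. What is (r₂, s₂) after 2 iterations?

∇h = (6r + 2s - 5, 2r + 4s + 6)
(r₁, s₁) = (0.5, 2.5) − 0.25·(3, 17) = (-0.25, -1.75)
(r₂, s₂) = (-0.25, -1.75) − 0.25·(-10, -1.5) = (2.25, -1.375)

(2.25, -1.375)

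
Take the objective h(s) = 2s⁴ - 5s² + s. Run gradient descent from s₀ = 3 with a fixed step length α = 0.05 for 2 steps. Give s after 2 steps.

h′(s) = 8s³ - 10s + 1
Step 1: h′(3) = 187; s₁ = 3 − 0.05·187 = -6.35
Step 2: h′(-6.35) = -1983.883; s₂ = -6.35 − 0.05·(-1983.883) = 92.84415

92.84415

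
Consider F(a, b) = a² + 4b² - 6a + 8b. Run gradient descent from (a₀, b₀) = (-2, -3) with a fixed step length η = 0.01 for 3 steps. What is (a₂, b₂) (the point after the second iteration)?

(-1.802, -2.6928)

∇F = (2a - 6, 8b + 8)
Step 1: at (-2, -3), ∇F = (-10, -16) → (-2, -3) − 0.01·(-10, -16) = (-1.9, -2.84)
Step 2: at (-1.9, -2.84), ∇F = (-9.8, -14.72) → (-1.9, -2.84) − 0.01·(-9.8, -14.72) = (-1.802, -2.6928)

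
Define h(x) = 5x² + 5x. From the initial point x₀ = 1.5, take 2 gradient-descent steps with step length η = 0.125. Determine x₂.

-0.375

h′(x) = 10x + 5
Step 1: h′(1.5) = 20; x₁ = 1.5 − 0.125·20 = -1
Step 2: h′(-1) = -5; x₂ = -1 − 0.125·(-5) = -0.375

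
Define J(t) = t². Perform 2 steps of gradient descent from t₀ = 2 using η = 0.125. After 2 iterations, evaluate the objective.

1.265625

J′(t) = 2t
Step 1: J′(2) = 4; t₁ = 2 − 0.125·4 = 1.5
Step 2: J′(1.5) = 3; t₂ = 1.5 − 0.125·3 = 1.125
J(1.125) = 1.265625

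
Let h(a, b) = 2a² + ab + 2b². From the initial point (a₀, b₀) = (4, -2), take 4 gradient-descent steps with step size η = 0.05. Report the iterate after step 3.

∇h = (4a + b, a + 4b)
Step 1: at (4, -2), ∇h = (14, -4) → (4, -2) − 0.05·(14, -4) = (3.3, -1.8)
Step 2: at (3.3, -1.8), ∇h = (11.4, -3.9) → (3.3, -1.8) − 0.05·(11.4, -3.9) = (2.73, -1.605)
Step 3: at (2.73, -1.605), ∇h = (9.315, -3.69) → (2.73, -1.605) − 0.05·(9.315, -3.69) = (2.26425, -1.4205)

(2.26425, -1.4205)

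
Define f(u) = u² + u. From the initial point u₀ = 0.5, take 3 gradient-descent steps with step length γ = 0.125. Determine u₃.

-0.078125

f′(u) = 2u + 1
Step 1: f′(0.5) = 2; u₁ = 0.5 − 0.125·2 = 0.25
Step 2: f′(0.25) = 1.5; u₂ = 0.25 − 0.125·1.5 = 0.0625
Step 3: f′(0.0625) = 1.125; u₃ = 0.0625 − 0.125·1.125 = -0.078125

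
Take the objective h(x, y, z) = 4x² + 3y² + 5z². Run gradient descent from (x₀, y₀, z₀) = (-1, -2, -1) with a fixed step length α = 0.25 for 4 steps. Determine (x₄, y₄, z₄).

∇h = (8x, 6y, 10z)
Step 1: at (-1, -2, -1), ∇h = (-8, -12, -10) → (-1, -2, -1) − 0.25·(-8, -12, -10) = (1, 1, 1.5)
Step 2: at (1, 1, 1.5), ∇h = (8, 6, 15) → (1, 1, 1.5) − 0.25·(8, 6, 15) = (-1, -0.5, -2.25)
Step 3: at (-1, -0.5, -2.25), ∇h = (-8, -3, -22.5) → (-1, -0.5, -2.25) − 0.25·(-8, -3, -22.5) = (1, 0.25, 3.375)
Step 4: at (1, 0.25, 3.375), ∇h = (8, 1.5, 33.75) → (1, 0.25, 3.375) − 0.25·(8, 1.5, 33.75) = (-1, -0.125, -5.0625)

(-1, -0.125, -5.0625)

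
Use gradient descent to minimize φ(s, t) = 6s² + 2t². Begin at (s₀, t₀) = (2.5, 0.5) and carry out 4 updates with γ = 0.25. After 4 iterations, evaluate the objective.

∇φ = (12s, 4t)
Step 1: at (2.5, 0.5), ∇φ = (30, 2) → (2.5, 0.5) − 0.25·(30, 2) = (-5, 0)
Step 2: at (-5, 0), ∇φ = (-60, 0) → (-5, 0) − 0.25·(-60, 0) = (10, 0)
Step 3: at (10, 0), ∇φ = (120, 0) → (10, 0) − 0.25·(120, 0) = (-20, 0)
Step 4: at (-20, 0), ∇φ = (-240, 0) → (-20, 0) − 0.25·(-240, 0) = (40, 0)
φ(40, 0) = 9600

9600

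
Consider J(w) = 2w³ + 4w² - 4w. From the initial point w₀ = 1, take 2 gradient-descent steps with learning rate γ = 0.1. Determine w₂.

J′(w) = 6w² + 8w - 4
w₁ = 1 − 0.1·10 = 0
w₂ = 0 − 0.1·(-4) = 0.4

0.4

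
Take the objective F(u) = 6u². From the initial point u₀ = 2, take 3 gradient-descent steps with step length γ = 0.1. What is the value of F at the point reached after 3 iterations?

0.001536

F′(u) = 12u
Step 1: F′(2) = 24; u₁ = 2 − 0.1·24 = -0.4
Step 2: F′(-0.4) = -4.8; u₂ = -0.4 − 0.1·(-4.8) = 0.08
Step 3: F′(0.08) = 0.96; u₃ = 0.08 − 0.1·0.96 = -0.016
F(-0.016) = 0.001536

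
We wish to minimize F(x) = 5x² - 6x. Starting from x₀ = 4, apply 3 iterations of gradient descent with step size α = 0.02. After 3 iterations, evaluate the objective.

F′(x) = 10x - 6
Step 1: F′(4) = 34; x₁ = 4 − 0.02·34 = 3.32
Step 2: F′(3.32) = 27.2; x₂ = 3.32 − 0.02·27.2 = 2.776
Step 3: F′(2.776) = 21.76; x₃ = 2.776 − 0.02·21.76 = 2.3408
F(2.3408) = 13.3519232

13.3519232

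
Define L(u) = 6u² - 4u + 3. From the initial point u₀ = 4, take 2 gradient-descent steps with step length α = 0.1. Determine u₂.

0.48

L′(u) = 12u - 4
u₁ = 4 − 0.1·44 = -0.4
u₂ = -0.4 − 0.1·(-8.8) = 0.48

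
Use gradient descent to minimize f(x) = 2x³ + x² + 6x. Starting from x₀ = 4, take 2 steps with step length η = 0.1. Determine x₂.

-35.6

f′(x) = 6x² + 2x + 6
Step 1: f′(4) = 110; x₁ = 4 − 0.1·110 = -7
Step 2: f′(-7) = 286; x₂ = -7 − 0.1·286 = -35.6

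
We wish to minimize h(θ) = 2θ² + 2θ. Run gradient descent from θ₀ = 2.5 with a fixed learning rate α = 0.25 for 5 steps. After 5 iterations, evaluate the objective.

-0.5

h′(θ) = 4θ + 2
Step 1: h′(2.5) = 12; θ₁ = 2.5 − 0.25·12 = -0.5
Step 2: h′(-0.5) = 0; θ₂ = -0.5 − 0.25·0 = -0.5
Step 3: h′(-0.5) = 0; θ₃ = -0.5 − 0.25·0 = -0.5
Step 4: h′(-0.5) = 0; θ₄ = -0.5 − 0.25·0 = -0.5
Step 5: h′(-0.5) = 0; θ₅ = -0.5 − 0.25·0 = -0.5
h(-0.5) = -0.5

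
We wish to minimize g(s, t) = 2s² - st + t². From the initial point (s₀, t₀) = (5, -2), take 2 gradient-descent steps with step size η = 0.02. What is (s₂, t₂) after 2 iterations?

∇g = (4s - t, -s + 2t)
Step 1: at (5, -2), ∇g = (22, -9) → (5, -2) − 0.02·(22, -9) = (4.56, -1.82)
Step 2: at (4.56, -1.82), ∇g = (20.06, -8.2) → (4.56, -1.82) − 0.02·(20.06, -8.2) = (4.1588, -1.656)

(4.1588, -1.656)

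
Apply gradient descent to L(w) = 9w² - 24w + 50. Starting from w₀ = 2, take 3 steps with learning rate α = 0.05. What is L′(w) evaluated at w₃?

0.012

L′(w) = 18w - 24
Step 1: L′(2) = 12; w₁ = 2 − 0.05·12 = 1.4
Step 2: L′(1.4) = 1.2; w₂ = 1.4 − 0.05·1.2 = 1.34
Step 3: L′(1.34) = 0.12; w₃ = 1.34 − 0.05·0.12 = 1.334
L′(w) at (1.334) = 0.012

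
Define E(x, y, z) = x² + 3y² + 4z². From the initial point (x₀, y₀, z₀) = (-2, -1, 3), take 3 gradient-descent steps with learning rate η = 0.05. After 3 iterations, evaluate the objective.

∇E = (2x, 6y, 8z)
Step 1: at (-2, -1, 3), ∇E = (-4, -6, 24) → (-2, -1, 3) − 0.05·(-4, -6, 24) = (-1.8, -0.7, 1.8)
Step 2: at (-1.8, -0.7, 1.8), ∇E = (-3.6, -4.2, 14.4) → (-1.8, -0.7, 1.8) − 0.05·(-3.6, -4.2, 14.4) = (-1.62, -0.49, 1.08)
Step 3: at (-1.62, -0.49, 1.08), ∇E = (-3.24, -2.94, 8.64) → (-1.62, -0.49, 1.08) − 0.05·(-3.24, -2.94, 8.64) = (-1.458, -0.343, 0.648)
E(-1.458, -0.343, 0.648) = 4.158327

4.158327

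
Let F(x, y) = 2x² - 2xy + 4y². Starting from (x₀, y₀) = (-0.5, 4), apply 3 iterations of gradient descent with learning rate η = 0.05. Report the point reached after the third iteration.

(0.329, 0.8695)

∇F = (4x - 2y, -2x + 8y)
(x₁, y₁) = (-0.5, 4) − 0.05·(-10, 33) = (0, 2.35)
(x₂, y₂) = (0, 2.35) − 0.05·(-4.7, 18.8) = (0.235, 1.41)
(x₃, y₃) = (0.235, 1.41) − 0.05·(-1.88, 10.81) = (0.329, 0.8695)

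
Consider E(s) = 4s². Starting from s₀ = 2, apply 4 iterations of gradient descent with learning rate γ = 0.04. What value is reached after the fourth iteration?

E′(s) = 8s
s₁ = 2 − 0.04·16 = 1.36
s₂ = 1.36 − 0.04·10.88 = 0.9248
s₃ = 0.9248 − 0.04·7.3984 = 0.628864
s₄ = 0.628864 − 0.04·5.030912 = 0.42762752

0.42762752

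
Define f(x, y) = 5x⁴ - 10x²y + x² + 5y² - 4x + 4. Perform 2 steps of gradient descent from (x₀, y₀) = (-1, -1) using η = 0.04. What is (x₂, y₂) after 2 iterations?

(0.3242368, 0.16224)

∇f = (20x³ - 20xy + 2x - 4, -10x² + 10y)
(x₁, y₁) = (-1, -1) − 0.04·(-46, -20) = (0.84, -0.2)
(x₂, y₂) = (0.84, -0.2) − 0.04·(12.89408, -9.056) = (0.3242368, 0.16224)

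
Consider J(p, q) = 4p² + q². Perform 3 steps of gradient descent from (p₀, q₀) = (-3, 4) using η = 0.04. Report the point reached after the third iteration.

(-0.943296, 3.114752)

∇J = (8p, 2q)
(p₁, q₁) = (-3, 4) − 0.04·(-24, 8) = (-2.04, 3.68)
(p₂, q₂) = (-2.04, 3.68) − 0.04·(-16.32, 7.36) = (-1.3872, 3.3856)
(p₃, q₃) = (-1.3872, 3.3856) − 0.04·(-11.0976, 6.7712) = (-0.943296, 3.114752)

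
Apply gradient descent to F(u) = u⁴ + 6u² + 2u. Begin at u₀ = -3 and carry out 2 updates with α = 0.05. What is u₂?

F′(u) = 4u³ + 12u + 2
u₁ = -3 − 0.05·(-142) = 4.1
u₂ = 4.1 − 0.05·326.884 = -12.2442

-12.2442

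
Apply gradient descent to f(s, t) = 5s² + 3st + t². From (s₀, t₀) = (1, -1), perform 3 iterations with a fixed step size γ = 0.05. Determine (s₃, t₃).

∇f = (10s + 3t, 3s + 2t)
Step 1: at (1, -1), ∇f = (7, 1) → (1, -1) − 0.05·(7, 1) = (0.65, -1.05)
Step 2: at (0.65, -1.05), ∇f = (3.35, -0.15) → (0.65, -1.05) − 0.05·(3.35, -0.15) = (0.4825, -1.0425)
Step 3: at (0.4825, -1.0425), ∇f = (1.6975, -0.6375) → (0.4825, -1.0425) − 0.05·(1.6975, -0.6375) = (0.397625, -1.010625)

(0.397625, -1.010625)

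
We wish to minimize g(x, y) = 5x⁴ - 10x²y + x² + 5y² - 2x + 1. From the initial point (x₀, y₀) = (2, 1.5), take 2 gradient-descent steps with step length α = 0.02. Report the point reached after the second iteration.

∇g = (20x³ - 20xy + 2x - 2, -10x² + 10y)
(x₁, y₁) = (2, 1.5) − 0.02·(102, -25) = (-0.04, 2)
(x₂, y₂) = (-0.04, 2) − 0.02·(-0.48128, 19.984) = (-0.0303744, 1.60032)

(-0.0303744, 1.60032)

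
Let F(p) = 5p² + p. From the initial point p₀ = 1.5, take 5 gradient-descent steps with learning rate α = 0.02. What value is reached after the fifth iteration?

0.424288

F′(p) = 10p + 1
p₁ = 1.5 − 0.02·16 = 1.18
p₂ = 1.18 − 0.02·12.8 = 0.924
p₃ = 0.924 − 0.02·10.24 = 0.7192
p₄ = 0.7192 − 0.02·8.192 = 0.55536
p₅ = 0.55536 − 0.02·6.5536 = 0.424288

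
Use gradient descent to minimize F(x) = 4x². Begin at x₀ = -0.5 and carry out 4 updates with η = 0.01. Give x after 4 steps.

F′(x) = 8x
x₁ = -0.5 − 0.01·(-4) = -0.46
x₂ = -0.46 − 0.01·(-3.68) = -0.4232
x₃ = -0.4232 − 0.01·(-3.3856) = -0.389344
x₄ = -0.389344 − 0.01·(-3.114752) = -0.35819648

-0.35819648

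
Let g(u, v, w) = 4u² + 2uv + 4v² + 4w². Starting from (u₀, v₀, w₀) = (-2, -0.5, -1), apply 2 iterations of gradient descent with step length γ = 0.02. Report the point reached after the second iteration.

(-1.3808, -0.2192, -0.7056)

∇g = (8u + 2v, 2u + 8v, 8w)
(u₁, v₁, w₁) = (-2, -0.5, -1) − 0.02·(-17, -8, -8) = (-1.66, -0.34, -0.84)
(u₂, v₂, w₂) = (-1.66, -0.34, -0.84) − 0.02·(-13.96, -6.04, -6.72) = (-1.3808, -0.2192, -0.7056)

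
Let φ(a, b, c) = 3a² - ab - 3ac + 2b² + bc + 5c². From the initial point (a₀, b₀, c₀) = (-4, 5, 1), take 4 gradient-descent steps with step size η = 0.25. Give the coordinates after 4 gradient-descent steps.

∇φ = (6a - b - 3c, -a + 4b + c, -3a + b + 10c)
Step 1: at (-4, 5, 1), ∇φ = (-32, 25, 27) → (-4, 5, 1) − 0.25·(-32, 25, 27) = (4, -1.25, -5.75)
Step 2: at (4, -1.25, -5.75), ∇φ = (42.5, -14.75, -70.75) → (4, -1.25, -5.75) − 0.25·(42.5, -14.75, -70.75) = (-6.625, 2.4375, 11.9375)
Step 3: at (-6.625, 2.4375, 11.9375), ∇φ = (-78, 28.3125, 141.6875) → (-6.625, 2.4375, 11.9375) − 0.25·(-78, 28.3125, 141.6875) = (12.875, -4.640625, -23.484375)
Step 4: at (12.875, -4.640625, -23.484375), ∇φ = (152.34375, -54.921875, -278.109375) → (12.875, -4.640625, -23.484375) − 0.25·(152.34375, -54.921875, -278.109375) = (-25.2109375, 9.08984375, 46.04296875)

(-25.2109375, 9.08984375, 46.04296875)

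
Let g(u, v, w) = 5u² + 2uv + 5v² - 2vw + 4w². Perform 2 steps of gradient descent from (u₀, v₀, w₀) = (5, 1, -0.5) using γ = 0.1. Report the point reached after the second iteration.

∇g = (10u + 2v, 2u + 10v - 2w, -2v + 8w)
(u₁, v₁, w₁) = (5, 1, -0.5) − 0.1·(52, 21, -6) = (-0.2, -1.1, 0.1)
(u₂, v₂, w₂) = (-0.2, -1.1, 0.1) − 0.1·(-4.2, -11.6, 3) = (0.22, 0.06, -0.2)

(0.22, 0.06, -0.2)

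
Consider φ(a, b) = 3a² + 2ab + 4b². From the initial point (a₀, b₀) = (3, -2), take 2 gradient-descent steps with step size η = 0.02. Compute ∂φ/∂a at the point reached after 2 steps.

11.552

∇φ = (6a + 2b, 2a + 8b)
Step 1: at (3, -2), ∇φ = (14, -10) → (3, -2) − 0.02·(14, -10) = (2.72, -1.8)
Step 2: at (2.72, -1.8), ∇φ = (12.72, -8.96) → (2.72, -1.8) − 0.02·(12.72, -8.96) = (2.4656, -1.6208)
∂φ/∂a at (2.4656, -1.6208) = 11.552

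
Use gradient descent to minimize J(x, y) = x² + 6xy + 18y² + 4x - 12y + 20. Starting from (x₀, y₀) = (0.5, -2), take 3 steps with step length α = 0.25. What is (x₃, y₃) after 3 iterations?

∇J = (2x + 6y + 4, 6x + 36y - 12)
(x₁, y₁) = (0.5, -2) − 0.25·(-7, -81) = (2.25, 18.25)
(x₂, y₂) = (2.25, 18.25) − 0.25·(118, 658.5) = (-27.25, -146.375)
(x₃, y₃) = (-27.25, -146.375) − 0.25·(-928.75, -5445) = (204.9375, 1214.875)

(204.9375, 1214.875)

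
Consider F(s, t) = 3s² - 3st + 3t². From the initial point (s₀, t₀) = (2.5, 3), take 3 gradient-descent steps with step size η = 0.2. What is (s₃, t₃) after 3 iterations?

∇F = (6s - 3t, -3s + 6t)
Step 1: at (2.5, 3), ∇F = (6, 10.5) → (2.5, 3) − 0.2·(6, 10.5) = (1.3, 0.9)
Step 2: at (1.3, 0.9), ∇F = (5.1, 1.5) → (1.3, 0.9) − 0.2·(5.1, 1.5) = (0.28, 0.6)
Step 3: at (0.28, 0.6), ∇F = (-0.12, 2.76) → (0.28, 0.6) − 0.2·(-0.12, 2.76) = (0.304, 0.048)

(0.304, 0.048)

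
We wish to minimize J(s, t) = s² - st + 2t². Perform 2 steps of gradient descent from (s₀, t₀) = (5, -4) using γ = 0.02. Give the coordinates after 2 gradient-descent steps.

∇J = (2s - t, -s + 4t)
(s₁, t₁) = (5, -4) − 0.02·(14, -21) = (4.72, -3.58)
(s₂, t₂) = (4.72, -3.58) − 0.02·(13.02, -19.04) = (4.4596, -3.1992)

(4.4596, -3.1992)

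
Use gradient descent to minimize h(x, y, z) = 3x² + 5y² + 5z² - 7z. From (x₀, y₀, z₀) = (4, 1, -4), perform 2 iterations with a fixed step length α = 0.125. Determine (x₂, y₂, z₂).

∇h = (6x, 10y, 10z - 7)
(x₁, y₁, z₁) = (4, 1, -4) − 0.125·(24, 10, -47) = (1, -0.25, 1.875)
(x₂, y₂, z₂) = (1, -0.25, 1.875) − 0.125·(6, -2.5, 11.75) = (0.25, 0.0625, 0.40625)

(0.25, 0.0625, 0.40625)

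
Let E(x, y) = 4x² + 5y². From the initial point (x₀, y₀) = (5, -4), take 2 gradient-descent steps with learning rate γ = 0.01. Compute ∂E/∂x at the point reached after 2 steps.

33.856

∇E = (8x, 10y)
Step 1: at (5, -4), ∇E = (40, -40) → (5, -4) − 0.01·(40, -40) = (4.6, -3.6)
Step 2: at (4.6, -3.6), ∇E = (36.8, -36) → (4.6, -3.6) − 0.01·(36.8, -36) = (4.232, -3.24)
∂E/∂x at (4.232, -3.24) = 33.856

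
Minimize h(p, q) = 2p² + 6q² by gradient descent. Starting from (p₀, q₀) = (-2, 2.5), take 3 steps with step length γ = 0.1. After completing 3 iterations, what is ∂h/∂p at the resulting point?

∇h = (4p, 12q)
Step 1: at (-2, 2.5), ∇h = (-8, 30) → (-2, 2.5) − 0.1·(-8, 30) = (-1.2, -0.5)
Step 2: at (-1.2, -0.5), ∇h = (-4.8, -6) → (-1.2, -0.5) − 0.1·(-4.8, -6) = (-0.72, 0.1)
Step 3: at (-0.72, 0.1), ∇h = (-2.88, 1.2) → (-0.72, 0.1) − 0.1·(-2.88, 1.2) = (-0.432, -0.02)
∂h/∂p at (-0.432, -0.02) = -1.728

-1.728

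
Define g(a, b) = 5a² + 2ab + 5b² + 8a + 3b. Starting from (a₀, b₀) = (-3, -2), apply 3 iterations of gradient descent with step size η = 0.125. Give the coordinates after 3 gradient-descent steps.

(-0.515625, 0.109375)

∇g = (10a + 2b + 8, 2a + 10b + 3)
Step 1: at (-3, -2), ∇g = (-26, -23) → (-3, -2) − 0.125·(-26, -23) = (0.25, 0.875)
Step 2: at (0.25, 0.875), ∇g = (12.25, 12.25) → (0.25, 0.875) − 0.125·(12.25, 12.25) = (-1.28125, -0.65625)
Step 3: at (-1.28125, -0.65625), ∇g = (-6.125, -6.125) → (-1.28125, -0.65625) − 0.125·(-6.125, -6.125) = (-0.515625, 0.109375)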